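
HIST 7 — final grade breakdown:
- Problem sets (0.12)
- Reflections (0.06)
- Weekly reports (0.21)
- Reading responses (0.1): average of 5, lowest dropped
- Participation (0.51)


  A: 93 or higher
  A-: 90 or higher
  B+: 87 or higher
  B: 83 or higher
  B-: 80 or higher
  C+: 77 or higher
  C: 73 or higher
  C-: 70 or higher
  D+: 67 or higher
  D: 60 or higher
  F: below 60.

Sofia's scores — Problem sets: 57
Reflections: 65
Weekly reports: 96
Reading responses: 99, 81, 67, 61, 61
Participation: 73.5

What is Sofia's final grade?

Reading responses: drop 61 → average of remaining 4 = 308/4 = 77
Weighted total:
  Problem sets 57 × 0.12 = 6.84
  Reflections 65 × 0.06 = 3.9
  Weekly reports 96 × 0.21 = 20.16
  Reading responses 77 × 0.1 = 7.7
  Participation 73.5 × 0.51 = 37.485
Sum = 76.085
76.085 is ≥ 73 and < 77 → C

C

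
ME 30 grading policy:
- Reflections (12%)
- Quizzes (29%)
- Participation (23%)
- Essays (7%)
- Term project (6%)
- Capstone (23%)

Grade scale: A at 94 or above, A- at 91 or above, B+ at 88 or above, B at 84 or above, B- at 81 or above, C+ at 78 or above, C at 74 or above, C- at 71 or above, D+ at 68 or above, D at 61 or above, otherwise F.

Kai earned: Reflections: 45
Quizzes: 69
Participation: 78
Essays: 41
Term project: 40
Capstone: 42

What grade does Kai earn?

F

Weighted total:
  Reflections 45 × 0.12 = 5.4
  Quizzes 69 × 0.29 = 20.01
  Participation 78 × 0.23 = 17.94
  Essays 41 × 0.07 = 2.87
  Term project 40 × 0.06 = 2.4
  Capstone 42 × 0.23 = 9.66
Sum = 58.28
58.28 < 61 → F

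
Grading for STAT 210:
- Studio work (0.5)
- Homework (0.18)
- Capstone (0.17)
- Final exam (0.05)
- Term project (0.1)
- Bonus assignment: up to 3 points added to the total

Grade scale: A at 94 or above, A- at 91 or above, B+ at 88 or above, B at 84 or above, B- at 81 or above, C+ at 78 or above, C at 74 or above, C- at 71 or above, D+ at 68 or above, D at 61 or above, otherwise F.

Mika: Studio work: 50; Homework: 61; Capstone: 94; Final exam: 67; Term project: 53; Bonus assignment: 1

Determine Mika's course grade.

D

Weighted total:
  Studio work 50 × 0.5 = 25
  Homework 61 × 0.18 = 10.98
  Capstone 94 × 0.17 = 15.98
  Final exam 67 × 0.05 = 3.35
  Term project 53 × 0.1 = 5.3
Sum = 60.61
Bonus assignment: 60.61 + 1 = 61.61
61.61 is ≥ 61 and < 68 → D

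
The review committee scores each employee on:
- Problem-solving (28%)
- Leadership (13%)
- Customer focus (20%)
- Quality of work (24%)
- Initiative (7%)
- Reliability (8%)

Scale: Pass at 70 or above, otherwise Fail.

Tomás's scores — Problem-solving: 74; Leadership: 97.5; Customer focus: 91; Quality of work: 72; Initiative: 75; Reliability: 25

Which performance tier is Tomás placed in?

Weighted total:
  Problem-solving 74 × 0.28 = 20.72
  Leadership 97.5 × 0.13 = 12.675
  Customer focus 91 × 0.2 = 18.2
  Quality of work 72 × 0.24 = 17.28
  Initiative 75 × 0.07 = 5.25
  Reliability 25 × 0.08 = 2
Sum = 76.125
76.125 ≥ 70 → Pass

Pass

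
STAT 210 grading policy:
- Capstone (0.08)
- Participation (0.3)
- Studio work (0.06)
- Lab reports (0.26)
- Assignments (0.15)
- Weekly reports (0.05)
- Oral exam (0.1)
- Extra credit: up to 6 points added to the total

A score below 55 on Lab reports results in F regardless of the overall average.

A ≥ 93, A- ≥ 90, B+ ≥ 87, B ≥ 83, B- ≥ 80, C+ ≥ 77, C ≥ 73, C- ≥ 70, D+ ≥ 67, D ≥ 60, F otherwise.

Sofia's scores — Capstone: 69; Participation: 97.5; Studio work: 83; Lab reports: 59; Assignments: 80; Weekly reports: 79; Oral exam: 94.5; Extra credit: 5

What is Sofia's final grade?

B

Lab reports score 59 ≥ 55: minimum met.
Weighted total:
  Capstone 69 × 0.08 = 5.52
  Participation 97.5 × 0.3 = 29.25
  Studio work 83 × 0.06 = 4.98
  Lab reports 59 × 0.26 = 15.34
  Assignments 80 × 0.15 = 12
  Weekly reports 79 × 0.05 = 3.95
  Oral exam 94.5 × 0.1 = 9.45
Sum = 80.49
Extra credit: 80.49 + 5 = 85.49
85.49 is ≥ 83 and < 87 → B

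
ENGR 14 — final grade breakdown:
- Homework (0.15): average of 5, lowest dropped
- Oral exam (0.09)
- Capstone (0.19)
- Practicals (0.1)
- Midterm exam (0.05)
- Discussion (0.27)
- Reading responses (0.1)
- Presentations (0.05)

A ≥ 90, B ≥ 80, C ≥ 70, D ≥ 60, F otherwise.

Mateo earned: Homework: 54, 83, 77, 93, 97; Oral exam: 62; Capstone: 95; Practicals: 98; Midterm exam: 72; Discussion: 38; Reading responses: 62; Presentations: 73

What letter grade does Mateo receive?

Homework: drop 54 → average of remaining 4 = 350/4 = 87.5
Weighted total:
  Homework 87.5 × 0.15 = 13.125
  Oral exam 62 × 0.09 = 5.58
  Capstone 95 × 0.19 = 18.05
  Practicals 98 × 0.1 = 9.8
  Midterm exam 72 × 0.05 = 3.6
  Discussion 38 × 0.27 = 10.26
  Reading responses 62 × 0.1 = 6.2
  Presentations 73 × 0.05 = 3.65
Sum = 70.265
70.265 is ≥ 70 and < 80 → C

C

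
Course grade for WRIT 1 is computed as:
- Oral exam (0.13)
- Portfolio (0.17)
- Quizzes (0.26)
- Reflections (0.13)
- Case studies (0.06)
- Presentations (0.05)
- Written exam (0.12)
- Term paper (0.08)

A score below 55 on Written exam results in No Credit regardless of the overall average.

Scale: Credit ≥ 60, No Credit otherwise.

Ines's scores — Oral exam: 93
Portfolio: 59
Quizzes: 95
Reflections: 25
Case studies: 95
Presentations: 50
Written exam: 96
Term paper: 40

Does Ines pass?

Written exam score 96 ≥ 55: minimum met.
Weighted total:
  Oral exam 93 × 0.13 = 12.09
  Portfolio 59 × 0.17 = 10.03
  Quizzes 95 × 0.26 = 24.7
  Reflections 25 × 0.13 = 3.25
  Case studies 95 × 0.06 = 5.7
  Presentations 50 × 0.05 = 2.5
  Written exam 96 × 0.12 = 11.52
  Term paper 40 × 0.08 = 3.2
Sum = 72.99
72.99 ≥ 60 → Credit

Credit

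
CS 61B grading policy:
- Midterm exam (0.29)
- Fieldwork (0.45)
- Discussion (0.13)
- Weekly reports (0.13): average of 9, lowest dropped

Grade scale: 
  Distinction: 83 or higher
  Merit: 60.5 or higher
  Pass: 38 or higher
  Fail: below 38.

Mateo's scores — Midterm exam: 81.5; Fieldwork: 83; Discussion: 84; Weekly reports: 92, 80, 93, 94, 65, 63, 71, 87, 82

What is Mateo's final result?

Merit

Weekly reports: drop 63 → average of remaining 8 = 664/8 = 83
Weighted total:
  Midterm exam 81.5 × 0.29 = 23.635
  Fieldwork 83 × 0.45 = 37.35
  Discussion 84 × 0.13 = 10.92
  Weekly reports 83 × 0.13 = 10.79
Sum = 82.695
82.695 is ≥ 60.5 and < 83 → Merit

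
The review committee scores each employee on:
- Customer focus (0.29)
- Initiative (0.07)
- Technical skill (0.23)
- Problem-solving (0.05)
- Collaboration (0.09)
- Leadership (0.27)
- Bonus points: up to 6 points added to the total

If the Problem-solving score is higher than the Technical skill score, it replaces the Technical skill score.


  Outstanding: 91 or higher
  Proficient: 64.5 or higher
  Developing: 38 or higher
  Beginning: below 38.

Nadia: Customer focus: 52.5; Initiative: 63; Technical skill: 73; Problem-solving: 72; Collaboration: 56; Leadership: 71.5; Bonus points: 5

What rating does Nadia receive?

Proficient

Problem-solving (72) ≤ Technical skill (73), so Technical skill stays at 73.
Weighted total:
  Customer focus 52.5 × 0.29 = 15.225
  Initiative 63 × 0.07 = 4.41
  Technical skill 73 × 0.23 = 16.79
  Problem-solving 72 × 0.05 = 3.6
  Collaboration 56 × 0.09 = 5.04
  Leadership 71.5 × 0.27 = 19.305
Sum = 64.37
Bonus points: 64.37 + 5 = 69.37
69.37 is ≥ 64.5 and < 91 → Proficient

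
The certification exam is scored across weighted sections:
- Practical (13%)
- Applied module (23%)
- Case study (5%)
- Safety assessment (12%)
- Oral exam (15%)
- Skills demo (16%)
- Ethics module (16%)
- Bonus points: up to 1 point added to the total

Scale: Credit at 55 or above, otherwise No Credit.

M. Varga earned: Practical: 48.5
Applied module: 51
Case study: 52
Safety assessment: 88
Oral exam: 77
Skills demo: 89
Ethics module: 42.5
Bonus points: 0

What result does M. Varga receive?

Credit

Weighted total:
  Practical 48.5 × 0.13 = 6.305
  Applied module 51 × 0.23 = 11.73
  Case study 52 × 0.05 = 2.6
  Safety assessment 88 × 0.12 = 10.56
  Oral exam 77 × 0.15 = 11.55
  Skills demo 89 × 0.16 = 14.24
  Ethics module 42.5 × 0.16 = 6.8
Sum = 63.785
Bonus points: 63.785 + 0 = 63.785
63.785 ≥ 55 → Credit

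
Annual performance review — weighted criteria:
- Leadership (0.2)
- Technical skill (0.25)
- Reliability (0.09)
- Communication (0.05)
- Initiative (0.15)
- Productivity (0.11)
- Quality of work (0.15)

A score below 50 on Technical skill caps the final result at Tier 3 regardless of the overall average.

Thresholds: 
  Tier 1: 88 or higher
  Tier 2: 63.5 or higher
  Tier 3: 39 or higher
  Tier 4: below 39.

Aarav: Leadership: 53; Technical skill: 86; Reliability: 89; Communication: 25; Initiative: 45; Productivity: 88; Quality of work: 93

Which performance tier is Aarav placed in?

Technical skill score 86 ≥ 50: minimum met.
Weighted total:
  Leadership 53 × 0.2 = 10.6
  Technical skill 86 × 0.25 = 21.5
  Reliability 89 × 0.09 = 8.01
  Communication 25 × 0.05 = 1.25
  Initiative 45 × 0.15 = 6.75
  Productivity 88 × 0.11 = 9.68
  Quality of work 93 × 0.15 = 13.95
Sum = 71.74
71.74 is ≥ 63.5 and < 88 → Tier 2

Tier 2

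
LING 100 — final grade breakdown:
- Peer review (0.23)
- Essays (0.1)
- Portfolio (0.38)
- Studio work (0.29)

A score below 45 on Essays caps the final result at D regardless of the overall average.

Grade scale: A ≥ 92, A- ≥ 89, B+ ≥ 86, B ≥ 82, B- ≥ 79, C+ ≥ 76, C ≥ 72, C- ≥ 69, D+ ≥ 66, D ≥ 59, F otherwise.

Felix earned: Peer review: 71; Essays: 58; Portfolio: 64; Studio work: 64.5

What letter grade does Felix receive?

Essays score 58 ≥ 45: minimum met.
Weighted total:
  Peer review 71 × 0.23 = 16.33
  Essays 58 × 0.1 = 5.8
  Portfolio 64 × 0.38 = 24.32
  Studio work 64.5 × 0.29 = 18.705
Sum = 65.155
65.155 is ≥ 59 and < 66 → D

D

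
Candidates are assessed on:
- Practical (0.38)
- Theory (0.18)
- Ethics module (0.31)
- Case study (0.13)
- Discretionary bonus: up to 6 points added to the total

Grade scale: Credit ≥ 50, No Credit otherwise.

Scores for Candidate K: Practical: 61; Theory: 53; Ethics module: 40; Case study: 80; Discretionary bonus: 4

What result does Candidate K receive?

Credit

Weighted total:
  Practical 61 × 0.38 = 23.18
  Theory 53 × 0.18 = 9.54
  Ethics module 40 × 0.31 = 12.4
  Case study 80 × 0.13 = 10.4
Sum = 55.52
Discretionary bonus: 55.52 + 4 = 59.52
59.52 ≥ 50 → Credit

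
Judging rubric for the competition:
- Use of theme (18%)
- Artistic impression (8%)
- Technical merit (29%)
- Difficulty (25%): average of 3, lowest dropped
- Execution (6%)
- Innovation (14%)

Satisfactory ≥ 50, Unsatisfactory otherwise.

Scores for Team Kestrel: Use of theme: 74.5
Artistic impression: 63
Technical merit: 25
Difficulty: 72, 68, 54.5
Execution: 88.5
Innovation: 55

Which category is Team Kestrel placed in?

Difficulty: drop 54.5 → average of remaining 2 = 140/2 = 70
Weighted total:
  Use of theme 74.5 × 0.18 = 13.41
  Artistic impression 63 × 0.08 = 5.04
  Technical merit 25 × 0.29 = 7.25
  Difficulty 70 × 0.25 = 17.5
  Execution 88.5 × 0.06 = 5.31
  Innovation 55 × 0.14 = 7.7
Sum = 56.21
56.21 ≥ 50 → Satisfactory

Satisfactory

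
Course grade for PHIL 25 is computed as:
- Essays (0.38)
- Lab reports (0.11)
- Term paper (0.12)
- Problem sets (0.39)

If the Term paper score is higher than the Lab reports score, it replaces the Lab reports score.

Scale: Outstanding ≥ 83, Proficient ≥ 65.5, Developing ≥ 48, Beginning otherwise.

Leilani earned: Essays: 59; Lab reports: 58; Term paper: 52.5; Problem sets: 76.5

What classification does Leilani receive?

Term paper (52.5) ≤ Lab reports (58), so Lab reports stays at 58.
Weighted total:
  Essays 59 × 0.38 = 22.42
  Lab reports 58 × 0.11 = 6.38
  Term paper 52.5 × 0.12 = 6.3
  Problem sets 76.5 × 0.39 = 29.835
Sum = 64.935
64.935 is ≥ 48 and < 65.5 → Developing

Developing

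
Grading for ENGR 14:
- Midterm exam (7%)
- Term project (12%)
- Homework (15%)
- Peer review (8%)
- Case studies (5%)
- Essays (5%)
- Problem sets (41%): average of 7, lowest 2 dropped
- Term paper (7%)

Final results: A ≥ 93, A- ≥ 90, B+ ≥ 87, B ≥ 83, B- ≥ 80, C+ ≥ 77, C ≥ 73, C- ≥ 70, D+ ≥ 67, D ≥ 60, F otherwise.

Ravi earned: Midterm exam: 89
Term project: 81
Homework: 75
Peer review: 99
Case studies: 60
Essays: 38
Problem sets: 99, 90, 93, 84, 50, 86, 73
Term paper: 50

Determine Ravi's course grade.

Problem sets: drop 50, 73 → average of remaining 5 = 452/5 = 90.4
Weighted total:
  Midterm exam 89 × 0.07 = 6.23
  Term project 81 × 0.12 = 9.72
  Homework 75 × 0.15 = 11.25
  Peer review 99 × 0.08 = 7.92
  Case studies 60 × 0.05 = 3
  Essays 38 × 0.05 = 1.9
  Problem sets 90.4 × 0.41 = 37.064
  Term paper 50 × 0.07 = 3.5
Sum = 80.584
80.584 is ≥ 80 and < 83 → B-

B-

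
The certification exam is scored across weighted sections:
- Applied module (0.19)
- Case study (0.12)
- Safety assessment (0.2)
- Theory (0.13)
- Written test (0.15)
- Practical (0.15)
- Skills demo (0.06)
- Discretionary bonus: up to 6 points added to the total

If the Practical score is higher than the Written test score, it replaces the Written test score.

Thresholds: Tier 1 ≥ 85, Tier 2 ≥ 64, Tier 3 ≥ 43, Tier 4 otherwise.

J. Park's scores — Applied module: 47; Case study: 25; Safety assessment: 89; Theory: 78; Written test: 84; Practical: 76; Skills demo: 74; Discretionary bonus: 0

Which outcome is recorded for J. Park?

Practical (76) ≤ Written test (84), so Written test stays at 84.
Weighted total:
  Applied module 47 × 0.19 = 8.93
  Case study 25 × 0.12 = 3
  Safety assessment 89 × 0.2 = 17.8
  Theory 78 × 0.13 = 10.14
  Written test 84 × 0.15 = 12.6
  Practical 76 × 0.15 = 11.4
  Skills demo 74 × 0.06 = 4.44
Sum = 68.31
Discretionary bonus: 68.31 + 0 = 68.31
68.31 is ≥ 64 and < 85 → Tier 2

Tier 2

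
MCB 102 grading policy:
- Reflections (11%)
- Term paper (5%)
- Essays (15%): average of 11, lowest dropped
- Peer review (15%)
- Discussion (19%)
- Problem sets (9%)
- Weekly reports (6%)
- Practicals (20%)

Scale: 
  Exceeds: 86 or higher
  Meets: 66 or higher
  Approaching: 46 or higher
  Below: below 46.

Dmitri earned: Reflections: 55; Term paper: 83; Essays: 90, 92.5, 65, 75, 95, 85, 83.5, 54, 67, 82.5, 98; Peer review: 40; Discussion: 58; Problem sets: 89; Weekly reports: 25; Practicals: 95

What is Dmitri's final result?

Meets

Essays: drop 54 → average of remaining 10 = 833.5/10 = 83.35
Weighted total:
  Reflections 55 × 0.11 = 6.05
  Term paper 83 × 0.05 = 4.15
  Essays 83.35 × 0.15 = 12.5025
  Peer review 40 × 0.15 = 6
  Discussion 58 × 0.19 = 11.02
  Problem sets 89 × 0.09 = 8.01
  Weekly reports 25 × 0.06 = 1.5
  Practicals 95 × 0.2 = 19
Sum = 68.2325
68.2325 is ≥ 66 and < 86 → Meets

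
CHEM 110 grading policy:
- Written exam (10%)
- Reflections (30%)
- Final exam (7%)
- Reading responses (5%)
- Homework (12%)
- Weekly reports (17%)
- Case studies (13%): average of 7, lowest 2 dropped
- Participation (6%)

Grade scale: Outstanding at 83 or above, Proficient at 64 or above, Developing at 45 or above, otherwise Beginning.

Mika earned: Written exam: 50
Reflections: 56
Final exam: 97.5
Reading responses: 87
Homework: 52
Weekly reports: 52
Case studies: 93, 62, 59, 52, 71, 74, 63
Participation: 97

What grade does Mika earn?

Developing

Case studies: drop 52, 59 → average of remaining 5 = 363/5 = 72.6
Weighted total:
  Written exam 50 × 0.1 = 5
  Reflections 56 × 0.3 = 16.8
  Final exam 97.5 × 0.07 = 6.825
  Reading responses 87 × 0.05 = 4.35
  Homework 52 × 0.12 = 6.24
  Weekly reports 52 × 0.17 = 8.84
  Case studies 72.6 × 0.13 = 9.438
  Participation 97 × 0.06 = 5.82
Sum = 63.313
63.313 is ≥ 45 and < 64 → Developing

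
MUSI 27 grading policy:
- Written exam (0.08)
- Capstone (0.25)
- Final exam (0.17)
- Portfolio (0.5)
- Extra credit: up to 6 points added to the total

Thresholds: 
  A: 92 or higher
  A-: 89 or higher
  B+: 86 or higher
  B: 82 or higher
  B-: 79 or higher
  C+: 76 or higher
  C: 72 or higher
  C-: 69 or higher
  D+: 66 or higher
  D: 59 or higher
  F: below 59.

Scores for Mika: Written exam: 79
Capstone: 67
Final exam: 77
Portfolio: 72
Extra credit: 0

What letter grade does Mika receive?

Weighted total:
  Written exam 79 × 0.08 = 6.32
  Capstone 67 × 0.25 = 16.75
  Final exam 77 × 0.17 = 13.09
  Portfolio 72 × 0.5 = 36
Sum = 72.16
Extra credit: 72.16 + 0 = 72.16
72.16 is ≥ 72 and < 76 → C

C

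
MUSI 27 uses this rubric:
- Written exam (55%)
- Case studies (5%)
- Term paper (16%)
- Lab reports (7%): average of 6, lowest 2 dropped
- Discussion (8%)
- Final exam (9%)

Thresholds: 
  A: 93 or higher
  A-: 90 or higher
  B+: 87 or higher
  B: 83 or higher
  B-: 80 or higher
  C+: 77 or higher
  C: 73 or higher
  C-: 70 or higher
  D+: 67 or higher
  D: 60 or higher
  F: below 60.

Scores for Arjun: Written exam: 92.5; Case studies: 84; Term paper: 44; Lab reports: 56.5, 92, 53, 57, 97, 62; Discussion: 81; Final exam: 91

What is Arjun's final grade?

B-

Lab reports: drop 53, 56.5 → average of remaining 4 = 308/4 = 77
Weighted total:
  Written exam 92.5 × 0.55 = 50.875
  Case studies 84 × 0.05 = 4.2
  Term paper 44 × 0.16 = 7.04
  Lab reports 77 × 0.07 = 5.39
  Discussion 81 × 0.08 = 6.48
  Final exam 91 × 0.09 = 8.19
Sum = 82.175
82.175 is ≥ 80 and < 83 → B-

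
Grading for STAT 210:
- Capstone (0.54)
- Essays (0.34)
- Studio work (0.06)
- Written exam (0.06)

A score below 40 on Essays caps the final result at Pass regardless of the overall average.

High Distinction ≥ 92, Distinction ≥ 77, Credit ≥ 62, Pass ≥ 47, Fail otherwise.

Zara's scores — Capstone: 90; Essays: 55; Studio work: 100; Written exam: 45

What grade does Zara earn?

Credit

Essays score 55 ≥ 40: minimum met.
Weighted total:
  Capstone 90 × 0.54 = 48.6
  Essays 55 × 0.34 = 18.7
  Studio work 100 × 0.06 = 6
  Written exam 45 × 0.06 = 2.7
Sum = 76
76 is ≥ 62 and < 77 → Credit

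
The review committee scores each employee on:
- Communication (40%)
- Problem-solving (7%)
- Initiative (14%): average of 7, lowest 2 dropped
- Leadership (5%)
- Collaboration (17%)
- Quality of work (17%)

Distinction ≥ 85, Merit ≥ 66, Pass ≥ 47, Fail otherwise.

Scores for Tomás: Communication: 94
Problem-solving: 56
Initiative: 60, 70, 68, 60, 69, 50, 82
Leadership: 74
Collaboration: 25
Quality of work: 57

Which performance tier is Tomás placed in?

Initiative: drop 50, 60 → average of remaining 5 = 349/5 = 69.8
Weighted total:
  Communication 94 × 0.4 = 37.6
  Problem-solving 56 × 0.07 = 3.92
  Initiative 69.8 × 0.14 = 9.772
  Leadership 74 × 0.05 = 3.7
  Collaboration 25 × 0.17 = 4.25
  Quality of work 57 × 0.17 = 9.69
Sum = 68.932
68.932 is ≥ 66 and < 85 → Merit

Merit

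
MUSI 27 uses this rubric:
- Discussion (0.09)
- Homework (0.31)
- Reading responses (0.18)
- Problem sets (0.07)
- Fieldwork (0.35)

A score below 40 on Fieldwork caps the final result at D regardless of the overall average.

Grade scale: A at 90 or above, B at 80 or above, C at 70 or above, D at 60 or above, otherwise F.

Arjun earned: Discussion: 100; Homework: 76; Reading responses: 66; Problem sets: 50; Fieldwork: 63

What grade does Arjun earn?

Fieldwork score 63 ≥ 40: minimum met.
Weighted total:
  Discussion 100 × 0.09 = 9
  Homework 76 × 0.31 = 23.56
  Reading responses 66 × 0.18 = 11.88
  Problem sets 50 × 0.07 = 3.5
  Fieldwork 63 × 0.35 = 22.05
Sum = 69.99
69.99 is ≥ 60 and < 70 → D

D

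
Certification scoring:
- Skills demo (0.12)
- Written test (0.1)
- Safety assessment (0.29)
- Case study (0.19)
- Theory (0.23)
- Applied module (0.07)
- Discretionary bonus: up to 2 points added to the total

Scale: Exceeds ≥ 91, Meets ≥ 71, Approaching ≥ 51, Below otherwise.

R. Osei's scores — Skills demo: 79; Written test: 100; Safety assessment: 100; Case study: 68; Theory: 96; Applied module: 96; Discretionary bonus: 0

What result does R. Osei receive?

Meets

Weighted total:
  Skills demo 79 × 0.12 = 9.48
  Written test 100 × 0.1 = 10
  Safety assessment 100 × 0.29 = 29
  Case study 68 × 0.19 = 12.92
  Theory 96 × 0.23 = 22.08
  Applied module 96 × 0.07 = 6.72
Sum = 90.2
Discretionary bonus: 90.2 + 0 = 90.2
90.2 is ≥ 71 and < 91 → Meets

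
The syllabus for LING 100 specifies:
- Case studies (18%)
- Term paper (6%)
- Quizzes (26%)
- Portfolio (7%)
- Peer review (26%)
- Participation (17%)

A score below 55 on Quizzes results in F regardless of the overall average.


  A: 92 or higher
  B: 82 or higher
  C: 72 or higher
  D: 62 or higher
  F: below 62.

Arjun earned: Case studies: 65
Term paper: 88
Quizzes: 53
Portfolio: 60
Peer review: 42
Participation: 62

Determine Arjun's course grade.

F

Quizzes score 53 < 55: minimum not met.
Weighted total:
  Case studies 65 × 0.18 = 11.7
  Term paper 88 × 0.06 = 5.28
  Quizzes 53 × 0.26 = 13.78
  Portfolio 60 × 0.07 = 4.2
  Peer review 42 × 0.26 = 10.92
  Participation 62 × 0.17 = 10.54
Sum = 56.42
Because the Quizzes minimum was not met, the result is F.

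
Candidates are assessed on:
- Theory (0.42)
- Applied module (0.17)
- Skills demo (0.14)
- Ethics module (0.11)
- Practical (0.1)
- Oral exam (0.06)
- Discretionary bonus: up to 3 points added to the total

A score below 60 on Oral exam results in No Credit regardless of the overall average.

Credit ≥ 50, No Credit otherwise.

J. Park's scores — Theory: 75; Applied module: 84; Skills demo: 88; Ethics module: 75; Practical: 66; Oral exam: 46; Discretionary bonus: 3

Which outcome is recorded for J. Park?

Oral exam score 46 < 60: minimum not met.
Weighted total:
  Theory 75 × 0.42 = 31.5
  Applied module 84 × 0.17 = 14.28
  Skills demo 88 × 0.14 = 12.32
  Ethics module 75 × 0.11 = 8.25
  Practical 66 × 0.1 = 6.6
  Oral exam 46 × 0.06 = 2.76
Sum = 75.71
Discretionary bonus: 75.71 + 3 = 78.71
Because the Oral exam minimum was not met, the result is No Credit.

No Credit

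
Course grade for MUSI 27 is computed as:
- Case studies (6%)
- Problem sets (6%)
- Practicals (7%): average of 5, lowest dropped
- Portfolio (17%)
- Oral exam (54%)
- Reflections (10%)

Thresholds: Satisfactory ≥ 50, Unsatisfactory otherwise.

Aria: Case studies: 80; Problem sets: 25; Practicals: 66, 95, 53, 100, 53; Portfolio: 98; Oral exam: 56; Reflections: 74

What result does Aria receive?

Satisfactory

Practicals: drop 53 → average of remaining 4 = 314/4 = 78.5
Weighted total:
  Case studies 80 × 0.06 = 4.8
  Problem sets 25 × 0.06 = 1.5
  Practicals 78.5 × 0.07 = 5.495
  Portfolio 98 × 0.17 = 16.66
  Oral exam 56 × 0.54 = 30.24
  Reflections 74 × 0.1 = 7.4
Sum = 66.095
66.095 ≥ 50 → Satisfactory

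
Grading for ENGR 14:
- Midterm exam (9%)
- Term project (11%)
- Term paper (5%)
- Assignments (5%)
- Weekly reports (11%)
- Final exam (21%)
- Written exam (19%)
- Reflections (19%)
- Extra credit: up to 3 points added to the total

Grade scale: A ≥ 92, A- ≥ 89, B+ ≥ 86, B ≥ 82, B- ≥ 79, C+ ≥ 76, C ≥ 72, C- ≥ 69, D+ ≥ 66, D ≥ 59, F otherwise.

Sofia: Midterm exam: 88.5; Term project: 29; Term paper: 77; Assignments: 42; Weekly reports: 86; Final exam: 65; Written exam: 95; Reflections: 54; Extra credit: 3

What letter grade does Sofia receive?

Weighted total:
  Midterm exam 88.5 × 0.09 = 7.965
  Term project 29 × 0.11 = 3.19
  Term paper 77 × 0.05 = 3.85
  Assignments 42 × 0.05 = 2.1
  Weekly reports 86 × 0.11 = 9.46
  Final exam 65 × 0.21 = 13.65
  Written exam 95 × 0.19 = 18.05
  Reflections 54 × 0.19 = 10.26
Sum = 68.525
Extra credit: 68.525 + 3 = 71.525
71.525 is ≥ 69 and < 72 → C-

C-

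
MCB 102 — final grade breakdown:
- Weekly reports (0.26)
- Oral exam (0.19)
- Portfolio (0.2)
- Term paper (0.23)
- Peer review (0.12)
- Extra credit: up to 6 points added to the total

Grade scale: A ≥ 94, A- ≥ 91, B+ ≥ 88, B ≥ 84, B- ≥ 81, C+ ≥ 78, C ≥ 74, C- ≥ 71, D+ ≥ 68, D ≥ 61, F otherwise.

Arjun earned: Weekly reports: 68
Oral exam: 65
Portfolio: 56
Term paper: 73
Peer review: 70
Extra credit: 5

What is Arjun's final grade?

Weighted total:
  Weekly reports 68 × 0.26 = 17.68
  Oral exam 65 × 0.19 = 12.35
  Portfolio 56 × 0.2 = 11.2
  Term paper 73 × 0.23 = 16.79
  Peer review 70 × 0.12 = 8.4
Sum = 66.42
Extra credit: 66.42 + 5 = 71.42
71.42 is ≥ 71 and < 74 → C-

C-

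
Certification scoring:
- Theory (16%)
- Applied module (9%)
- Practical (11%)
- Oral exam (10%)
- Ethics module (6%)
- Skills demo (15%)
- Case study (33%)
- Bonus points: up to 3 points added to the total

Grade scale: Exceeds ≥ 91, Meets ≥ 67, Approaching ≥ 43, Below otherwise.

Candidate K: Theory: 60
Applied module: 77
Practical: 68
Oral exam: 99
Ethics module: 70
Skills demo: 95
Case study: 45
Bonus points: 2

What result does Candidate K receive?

Meets

Weighted total:
  Theory 60 × 0.16 = 9.6
  Applied module 77 × 0.09 = 6.93
  Practical 68 × 0.11 = 7.48
  Oral exam 99 × 0.1 = 9.9
  Ethics module 70 × 0.06 = 4.2
  Skills demo 95 × 0.15 = 14.25
  Case study 45 × 0.33 = 14.85
Sum = 67.21
Bonus points: 67.21 + 2 = 69.21
69.21 is ≥ 67 and < 91 → Meets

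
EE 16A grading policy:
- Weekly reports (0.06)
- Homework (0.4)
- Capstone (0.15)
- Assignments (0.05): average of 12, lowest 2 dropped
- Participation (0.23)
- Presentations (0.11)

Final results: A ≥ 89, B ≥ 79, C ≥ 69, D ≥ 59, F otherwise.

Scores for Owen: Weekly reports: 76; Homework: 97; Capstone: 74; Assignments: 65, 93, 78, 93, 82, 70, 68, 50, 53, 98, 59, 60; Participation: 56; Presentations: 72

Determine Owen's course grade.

B

Assignments: drop 50, 53 → average of remaining 10 = 766/10 = 76.6
Weighted total:
  Weekly reports 76 × 0.06 = 4.56
  Homework 97 × 0.4 = 38.8
  Capstone 74 × 0.15 = 11.1
  Assignments 76.6 × 0.05 = 3.83
  Participation 56 × 0.23 = 12.88
  Presentations 72 × 0.11 = 7.92
Sum = 79.09
79.09 is ≥ 79 and < 89 → B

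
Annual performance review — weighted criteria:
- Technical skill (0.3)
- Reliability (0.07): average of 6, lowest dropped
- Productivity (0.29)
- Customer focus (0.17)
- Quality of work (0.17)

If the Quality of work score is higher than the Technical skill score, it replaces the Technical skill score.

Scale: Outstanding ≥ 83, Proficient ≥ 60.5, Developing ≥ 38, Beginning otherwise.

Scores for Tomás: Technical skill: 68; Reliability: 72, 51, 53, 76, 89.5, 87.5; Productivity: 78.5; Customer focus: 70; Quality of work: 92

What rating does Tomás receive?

Reliability: drop 51 → average of remaining 5 = 378/5 = 75.6
Quality of work (92) > Technical skill (68), so Technical skill counts as 92.
Weighted total:
  Technical skill 92 × 0.3 = 27.6
  Reliability 75.6 × 0.07 = 5.292
  Productivity 78.5 × 0.29 = 22.765
  Customer focus 70 × 0.17 = 11.9
  Quality of work 92 × 0.17 = 15.64
Sum = 83.197
83.197 ≥ 83 → Outstanding

Outstanding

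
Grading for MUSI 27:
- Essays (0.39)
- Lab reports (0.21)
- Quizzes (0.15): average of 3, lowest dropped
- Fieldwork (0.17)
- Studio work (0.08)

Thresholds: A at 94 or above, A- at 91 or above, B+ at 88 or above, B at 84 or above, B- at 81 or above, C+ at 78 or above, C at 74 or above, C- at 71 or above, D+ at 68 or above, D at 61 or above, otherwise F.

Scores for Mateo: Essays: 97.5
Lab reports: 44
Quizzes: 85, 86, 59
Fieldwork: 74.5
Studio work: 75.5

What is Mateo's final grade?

C+

Quizzes: drop 59 → average of remaining 2 = 171/2 = 85.5
Weighted total:
  Essays 97.5 × 0.39 = 38.025
  Lab reports 44 × 0.21 = 9.24
  Quizzes 85.5 × 0.15 = 12.825
  Fieldwork 74.5 × 0.17 = 12.665
  Studio work 75.5 × 0.08 = 6.04
Sum = 78.795
78.795 is ≥ 78 and < 81 → C+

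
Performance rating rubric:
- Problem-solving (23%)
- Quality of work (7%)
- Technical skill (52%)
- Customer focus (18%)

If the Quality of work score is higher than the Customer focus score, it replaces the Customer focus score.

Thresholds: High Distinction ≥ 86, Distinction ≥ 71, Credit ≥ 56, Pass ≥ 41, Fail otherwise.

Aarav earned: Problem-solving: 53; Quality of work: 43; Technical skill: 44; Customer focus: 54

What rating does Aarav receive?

Quality of work (43) ≤ Customer focus (54), so Customer focus stays at 54.
Weighted total:
  Problem-solving 53 × 0.23 = 12.19
  Quality of work 43 × 0.07 = 3.01
  Technical skill 44 × 0.52 = 22.88
  Customer focus 54 × 0.18 = 9.72
Sum = 47.8
47.8 is ≥ 41 and < 56 → Pass

Pass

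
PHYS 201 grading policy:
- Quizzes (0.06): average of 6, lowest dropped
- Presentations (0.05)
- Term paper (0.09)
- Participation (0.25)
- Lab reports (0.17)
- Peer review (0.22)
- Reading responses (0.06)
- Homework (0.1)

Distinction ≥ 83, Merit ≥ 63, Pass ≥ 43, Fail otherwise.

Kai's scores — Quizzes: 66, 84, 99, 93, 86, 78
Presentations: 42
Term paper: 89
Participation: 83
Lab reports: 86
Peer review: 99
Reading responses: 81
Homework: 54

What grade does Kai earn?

Merit

Quizzes: drop 66 → average of remaining 5 = 440/5 = 88
Weighted total:
  Quizzes 88 × 0.06 = 5.28
  Presentations 42 × 0.05 = 2.1
  Term paper 89 × 0.09 = 8.01
  Participation 83 × 0.25 = 20.75
  Lab reports 86 × 0.17 = 14.62
  Peer review 99 × 0.22 = 21.78
  Reading responses 81 × 0.06 = 4.86
  Homework 54 × 0.1 = 5.4
Sum = 82.8
82.8 is ≥ 63 and < 83 → Merit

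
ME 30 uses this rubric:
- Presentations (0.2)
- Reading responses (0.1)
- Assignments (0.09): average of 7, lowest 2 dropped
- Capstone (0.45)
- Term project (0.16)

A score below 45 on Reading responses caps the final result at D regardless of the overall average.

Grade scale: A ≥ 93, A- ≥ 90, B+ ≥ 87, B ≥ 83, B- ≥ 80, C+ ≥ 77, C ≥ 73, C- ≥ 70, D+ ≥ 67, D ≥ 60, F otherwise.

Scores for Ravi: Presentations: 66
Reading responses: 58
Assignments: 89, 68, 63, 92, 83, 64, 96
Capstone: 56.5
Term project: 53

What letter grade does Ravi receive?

Assignments: drop 63, 64 → average of remaining 5 = 428/5 = 85.6
Reading responses score 58 ≥ 45: minimum met.
Weighted total:
  Presentations 66 × 0.2 = 13.2
  Reading responses 58 × 0.1 = 5.8
  Assignments 85.6 × 0.09 = 7.704
  Capstone 56.5 × 0.45 = 25.425
  Term project 53 × 0.16 = 8.48
Sum = 60.609
60.609 is ≥ 60 and < 67 → D

D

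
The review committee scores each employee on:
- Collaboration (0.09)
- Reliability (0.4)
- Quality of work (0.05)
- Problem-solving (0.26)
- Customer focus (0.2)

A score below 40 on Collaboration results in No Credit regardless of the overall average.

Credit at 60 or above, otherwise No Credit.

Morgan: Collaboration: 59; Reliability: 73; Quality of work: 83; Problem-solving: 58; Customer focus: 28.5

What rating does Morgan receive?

No Credit

Collaboration score 59 ≥ 40: minimum met.
Weighted total:
  Collaboration 59 × 0.09 = 5.31
  Reliability 73 × 0.4 = 29.2
  Quality of work 83 × 0.05 = 4.15
  Problem-solving 58 × 0.26 = 15.08
  Customer focus 28.5 × 0.2 = 5.7
Sum = 59.44
59.44 < 60 → No Credit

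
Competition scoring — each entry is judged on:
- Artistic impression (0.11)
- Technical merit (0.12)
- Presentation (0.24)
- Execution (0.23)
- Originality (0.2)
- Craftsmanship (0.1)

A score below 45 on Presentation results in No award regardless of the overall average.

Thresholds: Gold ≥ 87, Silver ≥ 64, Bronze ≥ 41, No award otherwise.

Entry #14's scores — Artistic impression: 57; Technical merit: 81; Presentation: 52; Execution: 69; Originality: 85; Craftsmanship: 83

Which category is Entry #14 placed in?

Presentation score 52 ≥ 45: minimum met.
Weighted total:
  Artistic impression 57 × 0.11 = 6.27
  Technical merit 81 × 0.12 = 9.72
  Presentation 52 × 0.24 = 12.48
  Execution 69 × 0.23 = 15.87
  Originality 85 × 0.2 = 17
  Craftsmanship 83 × 0.1 = 8.3
Sum = 69.64
69.64 is ≥ 64 and < 87 → Silver

Silver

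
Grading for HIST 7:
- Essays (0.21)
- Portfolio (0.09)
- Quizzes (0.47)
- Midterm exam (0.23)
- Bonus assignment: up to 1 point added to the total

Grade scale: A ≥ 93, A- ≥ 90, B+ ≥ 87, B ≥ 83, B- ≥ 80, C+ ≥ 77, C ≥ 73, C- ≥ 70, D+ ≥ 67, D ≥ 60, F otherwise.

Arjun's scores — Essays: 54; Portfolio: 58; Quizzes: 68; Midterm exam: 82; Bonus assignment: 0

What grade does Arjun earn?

D+

Weighted total:
  Essays 54 × 0.21 = 11.34
  Portfolio 58 × 0.09 = 5.22
  Quizzes 68 × 0.47 = 31.96
  Midterm exam 82 × 0.23 = 18.86
Sum = 67.38
Bonus assignment: 67.38 + 0 = 67.38
67.38 is ≥ 67 and < 70 → D+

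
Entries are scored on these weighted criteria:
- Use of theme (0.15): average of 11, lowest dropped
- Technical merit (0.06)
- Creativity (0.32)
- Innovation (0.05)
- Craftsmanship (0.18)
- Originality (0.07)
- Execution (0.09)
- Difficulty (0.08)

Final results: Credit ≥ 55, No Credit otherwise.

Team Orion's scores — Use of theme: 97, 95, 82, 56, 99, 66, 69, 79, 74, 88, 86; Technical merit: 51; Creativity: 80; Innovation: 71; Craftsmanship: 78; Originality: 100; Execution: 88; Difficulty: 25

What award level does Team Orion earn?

Use of theme: drop 56 → average of remaining 10 = 835/10 = 83.5
Weighted total:
  Use of theme 83.5 × 0.15 = 12.525
  Technical merit 51 × 0.06 = 3.06
  Creativity 80 × 0.32 = 25.6
  Innovation 71 × 0.05 = 3.55
  Craftsmanship 78 × 0.18 = 14.04
  Originality 100 × 0.07 = 7
  Execution 88 × 0.09 = 7.92
  Difficulty 25 × 0.08 = 2
Sum = 75.695
75.695 ≥ 55 → Credit

Credit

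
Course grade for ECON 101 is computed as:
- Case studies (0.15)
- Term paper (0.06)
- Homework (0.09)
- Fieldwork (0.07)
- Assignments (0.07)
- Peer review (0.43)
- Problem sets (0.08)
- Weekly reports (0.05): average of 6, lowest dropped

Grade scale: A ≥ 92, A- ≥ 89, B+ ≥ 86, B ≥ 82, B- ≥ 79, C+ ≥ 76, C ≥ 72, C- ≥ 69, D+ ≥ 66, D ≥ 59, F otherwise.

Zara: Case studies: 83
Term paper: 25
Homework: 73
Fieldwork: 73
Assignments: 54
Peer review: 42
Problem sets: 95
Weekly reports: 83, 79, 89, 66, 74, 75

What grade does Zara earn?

D

Weekly reports: drop 66 → average of remaining 5 = 400/5 = 80
Weighted total:
  Case studies 83 × 0.15 = 12.45
  Term paper 25 × 0.06 = 1.5
  Homework 73 × 0.09 = 6.57
  Fieldwork 73 × 0.07 = 5.11
  Assignments 54 × 0.07 = 3.78
  Peer review 42 × 0.43 = 18.06
  Problem sets 95 × 0.08 = 7.6
  Weekly reports 80 × 0.05 = 4
Sum = 59.07
59.07 is ≥ 59 and < 66 → D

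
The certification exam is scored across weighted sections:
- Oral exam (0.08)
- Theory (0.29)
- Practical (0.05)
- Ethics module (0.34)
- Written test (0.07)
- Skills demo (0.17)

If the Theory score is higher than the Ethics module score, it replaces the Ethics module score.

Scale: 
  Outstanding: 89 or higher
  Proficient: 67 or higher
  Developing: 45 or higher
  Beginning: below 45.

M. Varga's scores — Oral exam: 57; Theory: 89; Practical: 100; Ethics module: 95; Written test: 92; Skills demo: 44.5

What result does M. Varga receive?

Proficient

Theory (89) ≤ Ethics module (95), so Ethics module stays at 95.
Weighted total:
  Oral exam 57 × 0.08 = 4.56
  Theory 89 × 0.29 = 25.81
  Practical 100 × 0.05 = 5
  Ethics module 95 × 0.34 = 32.3
  Written test 92 × 0.07 = 6.44
  Skills demo 44.5 × 0.17 = 7.565
Sum = 81.675
81.675 is ≥ 67 and < 89 → Proficient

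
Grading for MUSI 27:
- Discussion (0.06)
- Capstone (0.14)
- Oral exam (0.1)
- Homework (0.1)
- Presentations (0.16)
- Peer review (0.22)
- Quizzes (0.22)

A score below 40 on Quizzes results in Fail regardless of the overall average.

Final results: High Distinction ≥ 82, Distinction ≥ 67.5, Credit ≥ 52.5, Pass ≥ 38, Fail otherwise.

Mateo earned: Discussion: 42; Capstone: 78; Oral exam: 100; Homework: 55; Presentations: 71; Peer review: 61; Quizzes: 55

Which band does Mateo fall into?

Quizzes score 55 ≥ 40: minimum met.
Weighted total:
  Discussion 42 × 0.06 = 2.52
  Capstone 78 × 0.14 = 10.92
  Oral exam 100 × 0.1 = 10
  Homework 55 × 0.1 = 5.5
  Presentations 71 × 0.16 = 11.36
  Peer review 61 × 0.22 = 13.42
  Quizzes 55 × 0.22 = 12.1
Sum = 65.82
65.82 is ≥ 52.5 and < 67.5 → Credit

Credit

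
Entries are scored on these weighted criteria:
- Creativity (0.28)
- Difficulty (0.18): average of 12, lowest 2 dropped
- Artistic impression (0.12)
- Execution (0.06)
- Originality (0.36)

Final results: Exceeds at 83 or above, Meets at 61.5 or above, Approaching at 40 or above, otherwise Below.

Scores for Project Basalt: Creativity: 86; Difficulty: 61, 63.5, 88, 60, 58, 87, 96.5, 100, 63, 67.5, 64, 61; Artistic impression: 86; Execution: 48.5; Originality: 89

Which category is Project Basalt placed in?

Difficulty: drop 58, 60 → average of remaining 10 = 751.5/10 = 75.15
Weighted total:
  Creativity 86 × 0.28 = 24.08
  Difficulty 75.15 × 0.18 = 13.527
  Artistic impression 86 × 0.12 = 10.32
  Execution 48.5 × 0.06 = 2.91
  Originality 89 × 0.36 = 32.04
Sum = 82.877
82.877 is ≥ 61.5 and < 83 → Meets

Meets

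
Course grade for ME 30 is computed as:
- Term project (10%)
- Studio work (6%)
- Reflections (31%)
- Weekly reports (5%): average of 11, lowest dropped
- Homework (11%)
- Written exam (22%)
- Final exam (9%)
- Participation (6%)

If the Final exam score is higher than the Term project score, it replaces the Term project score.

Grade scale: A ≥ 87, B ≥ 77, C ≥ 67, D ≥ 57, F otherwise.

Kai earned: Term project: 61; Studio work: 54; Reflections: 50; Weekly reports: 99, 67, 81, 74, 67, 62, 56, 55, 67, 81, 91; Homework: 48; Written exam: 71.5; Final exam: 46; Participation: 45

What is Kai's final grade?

Weekly reports: drop 55 → average of remaining 10 = 745/10 = 74.5
Final exam (46) ≤ Term project (61), so Term project stays at 61.
Weighted total:
  Term project 61 × 0.1 = 6.1
  Studio work 54 × 0.06 = 3.24
  Reflections 50 × 0.31 = 15.5
  Weekly reports 74.5 × 0.05 = 3.725
  Homework 48 × 0.11 = 5.28
  Written exam 71.5 × 0.22 = 15.73
  Final exam 46 × 0.09 = 4.14
  Participation 45 × 0.06 = 2.7
Sum = 56.415
56.415 < 57 → F

F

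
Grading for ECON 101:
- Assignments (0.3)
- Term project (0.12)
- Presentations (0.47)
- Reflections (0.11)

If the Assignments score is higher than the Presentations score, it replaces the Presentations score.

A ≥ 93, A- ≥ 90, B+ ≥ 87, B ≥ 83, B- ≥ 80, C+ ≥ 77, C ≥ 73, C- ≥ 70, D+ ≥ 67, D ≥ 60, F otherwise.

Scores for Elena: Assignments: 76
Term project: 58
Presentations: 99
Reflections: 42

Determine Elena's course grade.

Assignments (76) ≤ Presentations (99), so Presentations stays at 99.
Weighted total:
  Assignments 76 × 0.3 = 22.8
  Term project 58 × 0.12 = 6.96
  Presentations 99 × 0.47 = 46.53
  Reflections 42 × 0.11 = 4.62
Sum = 80.91
80.91 is ≥ 80 and < 83 → B-

B-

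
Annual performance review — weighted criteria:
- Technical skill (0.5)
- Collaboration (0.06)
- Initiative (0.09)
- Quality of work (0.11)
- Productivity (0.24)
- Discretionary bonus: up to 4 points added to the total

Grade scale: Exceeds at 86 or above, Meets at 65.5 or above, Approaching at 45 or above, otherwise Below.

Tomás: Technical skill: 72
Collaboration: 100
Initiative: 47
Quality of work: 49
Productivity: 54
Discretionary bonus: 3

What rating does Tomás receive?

Meets

Weighted total:
  Technical skill 72 × 0.5 = 36
  Collaboration 100 × 0.06 = 6
  Initiative 47 × 0.09 = 4.23
  Quality of work 49 × 0.11 = 5.39
  Productivity 54 × 0.24 = 12.96
Sum = 64.58
Discretionary bonus: 64.58 + 3 = 67.58
67.58 is ≥ 65.5 and < 86 → Meets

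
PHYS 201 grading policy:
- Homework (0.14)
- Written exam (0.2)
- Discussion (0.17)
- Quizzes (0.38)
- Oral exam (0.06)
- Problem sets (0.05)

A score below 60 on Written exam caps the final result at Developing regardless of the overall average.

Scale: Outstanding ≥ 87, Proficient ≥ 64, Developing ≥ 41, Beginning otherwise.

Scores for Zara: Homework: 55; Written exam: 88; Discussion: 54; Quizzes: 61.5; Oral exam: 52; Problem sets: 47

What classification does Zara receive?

Written exam score 88 ≥ 60: minimum met.
Weighted total:
  Homework 55 × 0.14 = 7.7
  Written exam 88 × 0.2 = 17.6
  Discussion 54 × 0.17 = 9.18
  Quizzes 61.5 × 0.38 = 23.37
  Oral exam 52 × 0.06 = 3.12
  Problem sets 47 × 0.05 = 2.35
Sum = 63.32
63.32 is ≥ 41 and < 64 → Developing

Developing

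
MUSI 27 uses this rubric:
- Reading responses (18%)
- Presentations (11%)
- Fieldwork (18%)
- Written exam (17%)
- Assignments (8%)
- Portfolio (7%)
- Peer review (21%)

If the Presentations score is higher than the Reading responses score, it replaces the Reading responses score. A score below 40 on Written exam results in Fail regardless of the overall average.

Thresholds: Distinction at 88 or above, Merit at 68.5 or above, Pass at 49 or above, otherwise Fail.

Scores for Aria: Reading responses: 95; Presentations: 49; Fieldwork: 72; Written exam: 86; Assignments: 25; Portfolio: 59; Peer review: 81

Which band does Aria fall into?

Merit

Presentations (49) ≤ Reading responses (95), so Reading responses stays at 95.
Written exam score 86 ≥ 40: minimum met.
Weighted total:
  Reading responses 95 × 0.18 = 17.1
  Presentations 49 × 0.11 = 5.39
  Fieldwork 72 × 0.18 = 12.96
  Written exam 86 × 0.17 = 14.62
  Assignments 25 × 0.08 = 2
  Portfolio 59 × 0.07 = 4.13
  Peer review 81 × 0.21 = 17.01
Sum = 73.21
73.21 is ≥ 68.5 and < 88 → Merit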